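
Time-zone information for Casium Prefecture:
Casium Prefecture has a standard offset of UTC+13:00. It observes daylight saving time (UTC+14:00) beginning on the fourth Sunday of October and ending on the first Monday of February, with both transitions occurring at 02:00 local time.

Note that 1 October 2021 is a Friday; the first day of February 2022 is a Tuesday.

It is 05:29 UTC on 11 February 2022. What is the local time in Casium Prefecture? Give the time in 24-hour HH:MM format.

18:29

1 October 2021 is a Friday, so the first Sunday is October 3 and the fourth is October 24.
1 February 2022 is a Tuesday, so the first Monday is February 7.
At the standard offset (UTC+13:00), 05:29 UTC + 13h = 18:29 Casium Prefecture standard time.
The standard-time date in Casium Prefecture, 11 February 2022, does not fall between 24 October 2021 and 7 February 2022, so daylight saving is not in effect and Casium Prefecture is at UTC+13:00.
05:29 UTC + 13h = 18:29 local.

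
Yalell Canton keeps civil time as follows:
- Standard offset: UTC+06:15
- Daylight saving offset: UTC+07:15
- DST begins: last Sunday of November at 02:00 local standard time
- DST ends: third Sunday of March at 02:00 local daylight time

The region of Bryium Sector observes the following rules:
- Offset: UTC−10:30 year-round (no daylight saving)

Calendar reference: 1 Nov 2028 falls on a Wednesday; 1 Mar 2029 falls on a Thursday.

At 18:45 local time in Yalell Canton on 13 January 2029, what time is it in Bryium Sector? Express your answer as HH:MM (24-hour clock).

01:00

1 November 2028 is a Wednesday, so Sundays fall on 5, 12, 19, 26; the last is November 26.
1 March 2029 is a Thursday, so the first Sunday is March 4 and the third is March 18.
13 January 2029 lies within the daylight-saving period (26 November 2028 – 18 March 2029), so Yalell Canton is on daylight time, UTC+07:15.
18:45 Yalell Canton − 7h15m = 11:30 UTC.
Bryium Sector has no daylight saving, so its offset is UTC−10:30 year-round.
11:30 UTC − 10h30m = 01:00 Bryium Sector.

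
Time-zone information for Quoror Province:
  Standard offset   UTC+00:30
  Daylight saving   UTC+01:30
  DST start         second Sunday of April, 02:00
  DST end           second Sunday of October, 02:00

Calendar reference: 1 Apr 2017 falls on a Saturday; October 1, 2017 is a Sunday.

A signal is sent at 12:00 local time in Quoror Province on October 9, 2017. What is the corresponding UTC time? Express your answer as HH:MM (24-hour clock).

11:30

1 April 2017 is a Saturday, so the first Sunday is April 2 and the second is April 9.
1 October 2017 is a Sunday, so the first Sunday is October 1 and the second is October 8.
October 9, 2017 is outside the daylight-saving period (9 April – 8 October), so Quoror Province is on standard time, UTC+00:30.
12:00 local − 0h30m = 11:30 UTC.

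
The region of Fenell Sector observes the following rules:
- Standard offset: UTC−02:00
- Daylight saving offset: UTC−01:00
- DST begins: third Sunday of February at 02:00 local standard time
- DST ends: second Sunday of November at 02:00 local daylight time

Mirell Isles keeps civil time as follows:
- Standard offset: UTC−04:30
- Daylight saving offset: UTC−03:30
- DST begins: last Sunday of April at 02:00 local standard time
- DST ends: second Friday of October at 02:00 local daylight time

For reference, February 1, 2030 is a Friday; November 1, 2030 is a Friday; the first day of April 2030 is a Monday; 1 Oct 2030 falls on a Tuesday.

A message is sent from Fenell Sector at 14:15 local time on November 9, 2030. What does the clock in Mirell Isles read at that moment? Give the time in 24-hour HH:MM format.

1 February 2030 is a Friday, so the first Sunday is February 3 and the third is February 17.
1 November 2030 is a Friday, so the first Sunday is November 3 and the second is November 10.
Daylight saving runs 17 February – 10 November; November 9, 2030 is inside that window, so Fenell Sector is at UTC−01:00.
14:15 Fenell Sector + 1h = 15:15 UTC.
1 April 2030 is a Monday, so Sundays fall on 7, 14, 21, 28; the last is April 28.
1 October 2030 is a Tuesday, so the first Friday is October 4 and the second is October 11.
At the standard offset (UTC−04:30), 15:15 UTC − 4h30m = 10:45 Mirell Isles standard time.
Daylight saving runs 28 April – 11 October; the standard-time date in Mirell Isles, November 9, 2030, is outside that window, so Mirell Isles is on standard time at UTC−04:30.
15:15 UTC − 4h30m = 10:45 Mirell Isles.

10:45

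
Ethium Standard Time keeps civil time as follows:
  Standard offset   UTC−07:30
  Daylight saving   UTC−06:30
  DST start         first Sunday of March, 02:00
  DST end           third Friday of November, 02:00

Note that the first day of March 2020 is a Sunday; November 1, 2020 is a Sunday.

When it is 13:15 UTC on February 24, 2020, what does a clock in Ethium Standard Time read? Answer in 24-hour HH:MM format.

1 March 2020 is a Sunday, so the first Sunday is March 1.
1 November 2020 is a Sunday, so the first Friday is November 6 and the third is November 20.
At the standard offset (UTC−07:30), 13:15 UTC − 7h30m = 05:45 Ethium Standard Time standard time.
The standard-time date in Ethium Standard Time, February 24, 2020, does not fall between 1 March and 20 November, so daylight saving is not in effect and Ethium Standard Time is at UTC−07:30.
13:15 UTC − 7h30m = 05:45 local.

05:45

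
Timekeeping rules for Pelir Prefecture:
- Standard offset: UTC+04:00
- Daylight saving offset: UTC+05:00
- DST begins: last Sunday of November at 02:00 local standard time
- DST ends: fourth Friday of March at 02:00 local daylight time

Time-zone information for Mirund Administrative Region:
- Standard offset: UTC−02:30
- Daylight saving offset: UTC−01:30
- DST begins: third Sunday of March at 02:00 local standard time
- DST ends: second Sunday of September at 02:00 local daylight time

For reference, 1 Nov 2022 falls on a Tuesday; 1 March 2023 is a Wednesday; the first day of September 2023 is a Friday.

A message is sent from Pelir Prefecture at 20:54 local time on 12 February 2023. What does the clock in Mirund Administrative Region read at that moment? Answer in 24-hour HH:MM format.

1 November 2022 is a Tuesday, so Sundays fall on 6, 13, 20, 27; the last is November 27.
1 March 2023 is a Wednesday, so the first Friday is March 3 and the fourth is March 24.
12 February 2023 falls between 27 November 2022 and 24 March 2023, so daylight saving is in effect and Pelir Prefecture is at UTC+05:00.
20:54 Pelir Prefecture − 5h = 15:54 UTC.
1 March 2023 is a Wednesday, so the first Sunday is March 5 and the third is March 19.
1 September 2023 is a Friday, so the first Sunday is September 3 and the second is September 10.
At the standard offset (UTC−02:30), 15:54 UTC − 2h30m = 13:24 Mirund Administrative Region standard time.
The standard-time date in Mirund Administrative Region, 12 February 2023, is outside the daylight-saving period (19 March – 10 September), so Mirund Administrative Region is on standard time, UTC−02:30.
15:54 UTC − 2h30m = 13:24 Mirund Administrative Region.

13:24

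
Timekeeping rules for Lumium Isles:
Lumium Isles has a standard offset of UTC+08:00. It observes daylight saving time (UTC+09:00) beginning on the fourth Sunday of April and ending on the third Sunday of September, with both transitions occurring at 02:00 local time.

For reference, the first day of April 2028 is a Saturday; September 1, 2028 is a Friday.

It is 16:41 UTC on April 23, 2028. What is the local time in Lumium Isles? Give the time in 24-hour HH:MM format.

1 April 2028 is a Saturday, so the first Sunday is April 2 and the fourth is April 23.
1 September 2028 is a Friday, so the first Sunday is September 3 and the third is September 17.
At the standard offset (UTC+08:00), 16:41 UTC + 8h = 00:41 Lumium Isles standard time (rolling into the next day, 24 April 2028).
The standard-time date in Lumium Isles, April 24, 2028, lies within the daylight-saving period (23 April – 17 September), so Lumium Isles is on daylight time, UTC+09:00.
16:41 UTC + 9h = 01:41 local (rolling into the next day, 24 April 2028).

01:41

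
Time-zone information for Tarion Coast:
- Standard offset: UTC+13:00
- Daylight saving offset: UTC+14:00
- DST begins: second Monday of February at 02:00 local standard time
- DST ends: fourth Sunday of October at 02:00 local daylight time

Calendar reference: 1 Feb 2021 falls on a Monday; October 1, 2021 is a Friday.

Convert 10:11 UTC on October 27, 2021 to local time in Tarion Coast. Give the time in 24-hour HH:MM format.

23:11

1 February 2021 is a Monday, so the first Monday is February 1 and the second is February 8.
1 October 2021 is a Friday, so the first Sunday is October 3 and the fourth is October 24.
At the standard offset (UTC+13:00), 10:11 UTC + 13h = 23:11 Tarion Coast standard time.
The standard-time date in Tarion Coast, October 27, 2021, does not fall between 8 February and 24 October, so daylight saving is not in effect and Tarion Coast is at UTC+13:00.
10:11 UTC + 13h = 23:11 local.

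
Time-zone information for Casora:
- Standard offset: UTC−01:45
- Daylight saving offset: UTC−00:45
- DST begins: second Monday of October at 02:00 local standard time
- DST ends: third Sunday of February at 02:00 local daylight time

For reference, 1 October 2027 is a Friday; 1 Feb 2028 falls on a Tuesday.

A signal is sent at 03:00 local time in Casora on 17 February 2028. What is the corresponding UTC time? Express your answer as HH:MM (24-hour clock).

03:45

1 October 2027 is a Friday, so the first Monday is October 4 and the second is October 11.
1 February 2028 is a Tuesday, so the first Sunday is February 6 and the third is February 20.
17 February 2028 lies within the daylight-saving period (11 October 2027 – 20 February 2028), so Casora is on daylight time, UTC−00:45.
03:00 local + 0h45m = 03:45 UTC.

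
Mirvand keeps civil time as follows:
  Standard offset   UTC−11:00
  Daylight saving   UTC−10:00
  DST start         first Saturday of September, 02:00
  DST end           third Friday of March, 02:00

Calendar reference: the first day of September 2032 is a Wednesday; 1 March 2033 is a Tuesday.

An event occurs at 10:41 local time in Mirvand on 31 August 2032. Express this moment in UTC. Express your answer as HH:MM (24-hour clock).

21:41

1 September 2032 is a Wednesday, so the first Saturday is September 4.
1 March 2033 is a Tuesday, so the first Friday is March 4 and the third is March 18.
31 August 2032 does not fall between 4 September 2032 and 18 March 2033, so daylight saving is not in effect and Mirvand is at UTC−11:00.
10:41 local + 11h = 21:41 UTC.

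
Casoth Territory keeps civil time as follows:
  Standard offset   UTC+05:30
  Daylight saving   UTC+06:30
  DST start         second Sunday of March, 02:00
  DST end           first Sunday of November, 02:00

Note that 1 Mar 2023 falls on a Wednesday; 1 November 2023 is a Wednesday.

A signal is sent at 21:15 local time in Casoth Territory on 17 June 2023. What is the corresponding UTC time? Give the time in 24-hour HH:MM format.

14:45

1 March 2023 is a Wednesday, so the first Sunday is March 5 and the second is March 12.
1 November 2023 is a Wednesday, so the first Sunday is November 5.
Daylight saving runs 12 March – 5 November; 17 June 2023 is inside that window, so Casoth Territory is at UTC+06:30.
21:15 local − 6h30m = 14:45 UTC.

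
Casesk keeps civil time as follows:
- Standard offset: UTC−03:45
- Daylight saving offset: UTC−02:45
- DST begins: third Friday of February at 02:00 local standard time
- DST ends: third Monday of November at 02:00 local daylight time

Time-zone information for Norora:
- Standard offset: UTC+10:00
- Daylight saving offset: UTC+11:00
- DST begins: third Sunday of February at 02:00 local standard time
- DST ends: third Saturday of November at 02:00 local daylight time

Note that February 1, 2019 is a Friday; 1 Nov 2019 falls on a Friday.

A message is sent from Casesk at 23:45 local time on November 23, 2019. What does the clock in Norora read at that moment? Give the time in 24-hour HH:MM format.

1 February 2019 is a Friday, so the first Friday is February 1 and the third is February 15.
1 November 2019 is a Friday, so the first Monday is November 4 and the third is November 18.
November 23, 2019 is outside the daylight-saving period (15 February – 18 November), so Casesk is on standard time, UTC−03:45.
23:45 Casesk + 3h45m = 03:30 UTC (rolling into the next day, 24 November 2019).
1 February 2019 is a Friday, so the first Sunday is February 3 and the third is February 17.
1 November 2019 is a Friday, so the first Saturday is November 2 and the third is November 16.
At the standard offset (UTC+10:00), 03:30 UTC + 10h = 13:30 Norora standard time.
The standard-time date in Norora, November 24, 2019, does not fall between 17 February and 16 November, so daylight saving is not in effect and Norora is at UTC+10:00.
03:30 UTC + 10h = 13:30 Norora.

13:30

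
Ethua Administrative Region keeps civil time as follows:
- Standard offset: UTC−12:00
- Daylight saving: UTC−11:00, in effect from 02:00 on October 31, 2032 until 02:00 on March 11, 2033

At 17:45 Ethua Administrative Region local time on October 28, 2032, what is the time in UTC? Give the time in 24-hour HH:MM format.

October 28, 2032 is outside the daylight-saving period (31 October 2032 – 11 March 2033), so Ethua Administrative Region is on standard time, UTC−12:00.
17:45 local + 12h = 05:45 UTC (rolling into the next day, 29 October 2032).

05:45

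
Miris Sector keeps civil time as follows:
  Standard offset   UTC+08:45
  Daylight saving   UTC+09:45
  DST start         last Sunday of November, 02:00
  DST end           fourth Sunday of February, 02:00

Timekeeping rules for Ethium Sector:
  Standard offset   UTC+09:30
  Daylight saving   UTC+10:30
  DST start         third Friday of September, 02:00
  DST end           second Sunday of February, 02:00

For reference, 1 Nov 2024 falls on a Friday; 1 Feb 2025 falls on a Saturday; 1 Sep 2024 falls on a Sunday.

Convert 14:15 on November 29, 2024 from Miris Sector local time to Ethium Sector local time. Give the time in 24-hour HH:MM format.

1 November 2024 is a Friday, so Sundays fall on 3, 10, 17, 24; the last is November 24.
1 February 2025 is a Saturday, so the first Sunday is February 2 and the fourth is February 23.
November 29, 2024 falls between 24 November 2024 and 23 February 2025, so daylight saving is in effect and Miris Sector is at UTC+09:45.
14:15 Miris Sector − 9h45m = 04:30 UTC.
1 September 2024 is a Sunday, so the first Friday is September 6 and the third is September 20.
1 February 2025 is a Saturday, so the first Sunday is February 2 and the second is February 9.
At the standard offset (UTC+09:30), 04:30 UTC + 9h30m = 14:00 Ethium Sector standard time.
Daylight saving runs 20 September 2024 – 9 February 2025; the standard-time date in Ethium Sector, November 29, 2024, is inside that window, so Ethium Sector is at UTC+10:30.
04:30 UTC + 10h30m = 15:00 Ethium Sector.

15:00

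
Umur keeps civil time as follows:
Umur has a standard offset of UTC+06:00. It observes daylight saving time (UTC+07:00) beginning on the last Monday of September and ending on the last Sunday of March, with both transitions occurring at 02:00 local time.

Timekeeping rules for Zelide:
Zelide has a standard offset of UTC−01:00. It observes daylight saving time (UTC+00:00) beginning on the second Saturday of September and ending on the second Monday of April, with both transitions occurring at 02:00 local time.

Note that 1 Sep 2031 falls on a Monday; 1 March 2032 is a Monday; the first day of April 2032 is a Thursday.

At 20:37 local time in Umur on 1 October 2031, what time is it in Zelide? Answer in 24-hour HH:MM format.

13:37

1 September 2031 is a Monday, so Mondays fall on 1, 8, 15, 22, 29; the last is September 29.
1 March 2032 is a Monday, so Sundays fall on 7, 14, 21, 28; the last is March 28.
Daylight saving runs 29 September 2031 – 28 March 2032; 1 October 2031 is inside that window, so Umur is at UTC+07:00.
20:37 Umur − 7h = 13:37 UTC.
1 September 2031 is a Monday, so the first Saturday is September 6 and the second is September 13.
1 April 2032 is a Thursday, so the first Monday is April 5 and the second is April 12.
At the standard offset (UTC−01:00), 13:37 UTC − 1h = 12:37 Zelide standard time.
Daylight saving runs 13 September 2031 – 12 April 2032; the standard-time date in Zelide, 1 October 2031, is inside that window, so Zelide is at UTC+00:00.
13:37 UTC + 0h = 13:37 Zelide.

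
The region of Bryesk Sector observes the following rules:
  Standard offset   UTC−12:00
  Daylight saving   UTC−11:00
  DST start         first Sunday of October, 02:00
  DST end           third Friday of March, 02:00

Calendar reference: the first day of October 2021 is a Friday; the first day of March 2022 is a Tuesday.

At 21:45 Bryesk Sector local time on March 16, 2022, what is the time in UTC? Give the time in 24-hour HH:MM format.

08:45

1 October 2021 is a Friday, so the first Sunday is October 3.
1 March 2022 is a Tuesday, so the first Friday is March 4 and the third is March 18.
Daylight saving runs 3 October 2021 – 18 March 2022; March 16, 2022 is inside that window, so Bryesk Sector is at UTC−11:00.
21:45 local + 11h = 08:45 UTC (rolling into the next day, 17 March 2022).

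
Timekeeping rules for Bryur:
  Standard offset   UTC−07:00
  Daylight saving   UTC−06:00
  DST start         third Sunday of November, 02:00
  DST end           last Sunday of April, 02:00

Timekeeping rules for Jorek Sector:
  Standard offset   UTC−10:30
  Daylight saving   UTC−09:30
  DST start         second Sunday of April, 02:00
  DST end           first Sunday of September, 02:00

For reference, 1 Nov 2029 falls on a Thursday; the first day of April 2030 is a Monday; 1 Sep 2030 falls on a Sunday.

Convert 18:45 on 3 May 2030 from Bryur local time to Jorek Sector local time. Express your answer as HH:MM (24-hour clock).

16:15

1 November 2029 is a Thursday, so the first Sunday is November 4 and the third is November 18.
1 April 2030 is a Monday, so Sundays fall on 7, 14, 21, 28; the last is April 28.
Daylight saving runs 18 November 2029 – 28 April 2030; 3 May 2030 is outside that window, so Bryur is on standard time at UTC−07:00.
18:45 Bryur + 7h = 01:45 UTC (rolling into the next day, 4 May 2030).
1 April 2030 is a Monday, so the first Sunday is April 7 and the second is April 14.
1 September 2030 is a Sunday, so the first Sunday is September 1.
At the standard offset (UTC−10:30), 01:45 UTC − 10h30m = 15:15 Jorek Sector standard time (rolling into the previous day, 3 May 2030).
Daylight saving runs 14 April – 1 September; the standard-time date in Jorek Sector, 3 May 2030, is inside that window, so Jorek Sector is at UTC−09:30.
01:45 UTC − 9h30m = 16:15 Jorek Sector (rolling into the previous day, 3 May 2030).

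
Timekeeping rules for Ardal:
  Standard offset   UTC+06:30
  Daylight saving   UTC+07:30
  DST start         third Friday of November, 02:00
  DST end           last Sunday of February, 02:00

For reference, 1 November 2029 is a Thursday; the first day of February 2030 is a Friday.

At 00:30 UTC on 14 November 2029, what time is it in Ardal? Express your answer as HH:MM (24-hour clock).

07:00

1 November 2029 is a Thursday, so the first Friday is November 2 and the third is November 16.
1 February 2030 is a Friday, so Sundays fall on 3, 10, 17, 24; the last is February 24.
At the standard offset (UTC+06:30), 00:30 UTC + 6h30m = 07:00 Ardal standard time.
Daylight saving runs 16 November 2029 – 24 February 2030; the standard-time date in Ardal, 14 November 2029, is outside that window, so Ardal is on standard time at UTC+06:30.
00:30 UTC + 6h30m = 07:00 local.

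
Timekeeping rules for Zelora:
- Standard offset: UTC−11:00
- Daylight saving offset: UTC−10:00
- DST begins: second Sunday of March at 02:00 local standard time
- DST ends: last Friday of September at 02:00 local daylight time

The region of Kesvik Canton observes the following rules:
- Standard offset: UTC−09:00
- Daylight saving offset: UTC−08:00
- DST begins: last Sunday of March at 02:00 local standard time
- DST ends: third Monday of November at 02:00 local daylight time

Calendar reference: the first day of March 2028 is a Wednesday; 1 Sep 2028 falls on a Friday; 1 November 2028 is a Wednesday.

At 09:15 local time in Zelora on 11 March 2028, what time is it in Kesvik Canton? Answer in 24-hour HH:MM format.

11:15

1 March 2028 is a Wednesday, so the first Sunday is March 5 and the second is March 12.
1 September 2028 is a Friday, so Fridays fall on 1, 8, 15, 22, 29; the last is September 29.
Daylight saving runs 12 March – 29 September; 11 March 2028 is outside that window, so Zelora is on standard time at UTC−11:00.
09:15 Zelora + 11h = 20:15 UTC.
1 March 2028 is a Wednesday, so Sundays fall on 5, 12, 19, 26; the last is March 26.
1 November 2028 is a Wednesday, so the first Monday is November 6 and the third is November 20.
At the standard offset (UTC−09:00), 20:15 UTC − 9h = 11:15 Kesvik Canton standard time.
The standard-time date in Kesvik Canton, 11 March 2028, does not fall between 26 March and 20 November, so daylight saving is not in effect and Kesvik Canton is at UTC−09:00.
20:15 UTC − 9h = 11:15 Kesvik Canton.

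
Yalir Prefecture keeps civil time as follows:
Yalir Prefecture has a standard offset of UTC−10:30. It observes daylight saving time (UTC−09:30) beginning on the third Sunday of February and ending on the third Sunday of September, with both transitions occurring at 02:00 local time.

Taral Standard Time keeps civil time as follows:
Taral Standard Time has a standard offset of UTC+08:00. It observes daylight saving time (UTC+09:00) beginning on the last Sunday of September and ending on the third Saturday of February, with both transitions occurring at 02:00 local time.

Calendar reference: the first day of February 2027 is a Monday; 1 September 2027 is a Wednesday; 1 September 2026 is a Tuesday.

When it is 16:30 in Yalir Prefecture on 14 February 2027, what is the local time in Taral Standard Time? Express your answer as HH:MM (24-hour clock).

12:00

1 February 2027 is a Monday, so the first Sunday is February 7 and the third is February 21.
1 September 2027 is a Wednesday, so the first Sunday is September 5 and the third is September 19.
14 February 2027 is outside the daylight-saving period (21 February – 19 September), so Yalir Prefecture is on standard time, UTC−10:30.
16:30 Yalir Prefecture + 10h30m = 03:00 UTC (rolling into the next day, 15 February 2027).
1 September 2026 is a Tuesday, so Sundays fall on 6, 13, 20, 27; the last is September 27.
1 February 2027 is a Monday, so the first Saturday is February 6 and the third is February 20.
At the standard offset (UTC+08:00), 03:00 UTC + 8h = 11:00 Taral Standard Time standard time.
The standard-time date in Taral Standard Time, 15 February 2027, lies within the daylight-saving period (27 September 2026 – 20 February 2027), so Taral Standard Time is on daylight time, UTC+09:00.
03:00 UTC + 9h = 12:00 Taral Standard Time.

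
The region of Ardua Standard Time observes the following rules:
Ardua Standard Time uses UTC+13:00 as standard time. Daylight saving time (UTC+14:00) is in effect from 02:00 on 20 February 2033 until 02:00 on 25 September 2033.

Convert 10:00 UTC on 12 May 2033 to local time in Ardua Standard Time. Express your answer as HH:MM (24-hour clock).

At the standard offset (UTC+13:00), 10:00 UTC + 13h = 23:00 Ardua Standard Time standard time.
The standard-time date in Ardua Standard Time, 12 May 2033, falls between 20 February and 25 September, so daylight saving is in effect and Ardua Standard Time is at UTC+14:00.
10:00 UTC + 14h = 00:00 local (rolling into the next day, 13 May 2033).

00:00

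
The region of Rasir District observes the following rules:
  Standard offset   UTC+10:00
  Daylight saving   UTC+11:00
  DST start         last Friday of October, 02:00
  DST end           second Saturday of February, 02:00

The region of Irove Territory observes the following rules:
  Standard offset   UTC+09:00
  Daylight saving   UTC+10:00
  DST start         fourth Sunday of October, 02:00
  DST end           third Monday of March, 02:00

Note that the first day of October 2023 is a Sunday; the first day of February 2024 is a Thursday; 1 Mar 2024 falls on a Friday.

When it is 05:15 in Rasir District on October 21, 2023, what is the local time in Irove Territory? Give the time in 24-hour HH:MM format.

1 October 2023 is a Sunday, so Fridays fall on 6, 13, 20, 27; the last is October 27.
1 February 2024 is a Thursday, so the first Saturday is February 3 and the second is February 10.
Daylight saving runs 27 October 2023 – 10 February 2024; October 21, 2023 is outside that window, so Rasir District is on standard time at UTC+10:00.
05:15 Rasir District − 10h = 19:15 UTC (rolling into the previous day, 20 October 2023).
1 October 2023 is a Sunday, so the first Sunday is October 1 and the fourth is October 22.
1 March 2024 is a Friday, so the first Monday is March 4 and the third is March 18.
At the standard offset (UTC+09:00), 19:15 UTC + 9h = 04:15 Irove Territory standard time (rolling into the next day, 21 October 2023).
The standard-time date in Irove Territory, October 21, 2023, does not fall between 22 October 2023 and 18 March 2024, so daylight saving is not in effect and Irove Territory is at UTC+09:00.
19:15 UTC + 9h = 04:15 Irove Territory (rolling into the next day, 21 October 2023).

04:15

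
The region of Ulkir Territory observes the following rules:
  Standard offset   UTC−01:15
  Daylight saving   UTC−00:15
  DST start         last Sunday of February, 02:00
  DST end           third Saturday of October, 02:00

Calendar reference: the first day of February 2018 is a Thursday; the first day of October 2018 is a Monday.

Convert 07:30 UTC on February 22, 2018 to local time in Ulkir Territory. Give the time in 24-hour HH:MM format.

06:15

1 February 2018 is a Thursday, so Sundays fall on 4, 11, 18, 25; the last is February 25.
1 October 2018 is a Monday, so the first Saturday is October 6 and the third is October 20.
At the standard offset (UTC−01:15), 07:30 UTC − 1h15m = 06:15 Ulkir Territory standard time.
The standard-time date in Ulkir Territory, February 22, 2018, is outside the daylight-saving period (25 February – 20 October), so Ulkir Territory is on standard time, UTC−01:15.
07:30 UTC − 1h15m = 06:15 local.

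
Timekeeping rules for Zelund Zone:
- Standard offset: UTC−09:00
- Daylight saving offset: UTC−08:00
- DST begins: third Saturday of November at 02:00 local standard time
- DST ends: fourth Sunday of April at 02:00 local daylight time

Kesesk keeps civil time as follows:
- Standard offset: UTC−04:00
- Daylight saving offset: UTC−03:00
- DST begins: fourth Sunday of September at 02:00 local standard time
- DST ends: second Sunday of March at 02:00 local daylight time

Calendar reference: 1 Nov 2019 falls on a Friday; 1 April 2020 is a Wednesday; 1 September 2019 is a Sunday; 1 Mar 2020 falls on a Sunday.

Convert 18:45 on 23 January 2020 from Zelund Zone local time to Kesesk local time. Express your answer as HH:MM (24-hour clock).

23:45

1 November 2019 is a Friday, so the first Saturday is November 2 and the third is November 16.
1 April 2020 is a Wednesday, so the first Sunday is April 5 and the fourth is April 26.
23 January 2020 falls between 16 November 2019 and 26 April 2020, so daylight saving is in effect and Zelund Zone is at UTC−08:00.
18:45 Zelund Zone + 8h = 02:45 UTC (rolling into the next day, 24 January 2020).
1 September 2019 is a Sunday, so the first Sunday is September 1 and the fourth is September 22.
1 March 2020 is a Sunday, so the first Sunday is March 1 and the second is March 8.
At the standard offset (UTC−04:00), 02:45 UTC − 4h = 22:45 Kesesk standard time (rolling into the previous day, 23 January 2020).
Daylight saving runs 22 September 2019 – 8 March 2020; the standard-time date in Kesesk, 23 January 2020, is inside that window, so Kesesk is at UTC−03:00.
02:45 UTC − 3h = 23:45 Kesesk (rolling into the previous day, 23 January 2020).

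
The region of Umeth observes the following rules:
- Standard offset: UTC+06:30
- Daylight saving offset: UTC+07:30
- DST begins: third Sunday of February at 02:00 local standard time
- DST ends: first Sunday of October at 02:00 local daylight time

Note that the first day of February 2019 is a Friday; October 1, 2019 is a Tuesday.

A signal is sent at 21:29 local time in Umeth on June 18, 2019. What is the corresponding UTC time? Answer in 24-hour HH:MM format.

1 February 2019 is a Friday, so the first Sunday is February 3 and the third is February 17.
1 October 2019 is a Tuesday, so the first Sunday is October 6.
Daylight saving runs 17 February – 6 October; June 18, 2019 is inside that window, so Umeth is at UTC+07:30.
21:29 local − 7h30m = 13:59 UTC.

13:59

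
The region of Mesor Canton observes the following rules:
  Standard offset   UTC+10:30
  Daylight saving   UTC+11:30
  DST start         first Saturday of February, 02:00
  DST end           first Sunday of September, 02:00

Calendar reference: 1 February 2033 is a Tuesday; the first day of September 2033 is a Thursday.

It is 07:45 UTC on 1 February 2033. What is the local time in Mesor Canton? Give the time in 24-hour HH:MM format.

18:15

1 February 2033 is a Tuesday, so the first Saturday is February 5.
1 September 2033 is a Thursday, so the first Sunday is September 4.
At the standard offset (UTC+10:30), 07:45 UTC + 10h30m = 18:15 Mesor Canton standard time.
The standard-time date in Mesor Canton, 1 February 2033, does not fall between 5 February and 4 September, so daylight saving is not in effect and Mesor Canton is at UTC+10:30.
07:45 UTC + 10h30m = 18:15 local.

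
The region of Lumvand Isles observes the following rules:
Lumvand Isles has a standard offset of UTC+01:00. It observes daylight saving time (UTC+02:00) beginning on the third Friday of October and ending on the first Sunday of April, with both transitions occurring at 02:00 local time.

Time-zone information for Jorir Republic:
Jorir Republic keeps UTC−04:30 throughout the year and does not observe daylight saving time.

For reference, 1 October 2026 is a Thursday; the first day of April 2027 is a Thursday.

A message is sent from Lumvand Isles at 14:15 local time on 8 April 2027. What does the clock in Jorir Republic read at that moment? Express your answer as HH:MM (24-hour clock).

08:45

1 October 2026 is a Thursday, so the first Friday is October 2 and the third is October 16.
1 April 2027 is a Thursday, so the first Sunday is April 4.
Daylight saving runs 16 October 2026 – 4 April 2027; 8 April 2027 is outside that window, so Lumvand Isles is on standard time at UTC+01:00.
14:15 Lumvand Isles − 1h = 13:15 UTC.
Jorir Republic has no daylight saving, so its offset is UTC−04:30 year-round.
13:15 UTC − 4h30m = 08:45 Jorir Republic.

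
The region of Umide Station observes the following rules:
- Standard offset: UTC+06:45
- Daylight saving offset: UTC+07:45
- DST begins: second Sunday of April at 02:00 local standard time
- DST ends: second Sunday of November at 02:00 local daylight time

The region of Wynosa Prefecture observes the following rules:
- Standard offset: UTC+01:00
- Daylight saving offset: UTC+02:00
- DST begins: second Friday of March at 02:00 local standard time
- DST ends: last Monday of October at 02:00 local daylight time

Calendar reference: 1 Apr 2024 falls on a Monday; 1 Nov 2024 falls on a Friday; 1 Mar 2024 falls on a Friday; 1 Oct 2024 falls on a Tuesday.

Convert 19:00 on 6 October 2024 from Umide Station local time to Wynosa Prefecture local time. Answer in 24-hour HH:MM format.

13:15

1 April 2024 is a Monday, so the first Sunday is April 7 and the second is April 14.
1 November 2024 is a Friday, so the first Sunday is November 3 and the second is November 10.
6 October 2024 lies within the daylight-saving period (14 April – 10 November), so Umide Station is on daylight time, UTC+07:45.
19:00 Umide Station − 7h45m = 11:15 UTC.
1 March 2024 is a Friday, so the first Friday is March 1 and the second is March 8.
1 October 2024 is a Tuesday, so Mondays fall on 7, 14, 21, 28; the last is October 28.
At the standard offset (UTC+01:00), 11:15 UTC + 1h = 12:15 Wynosa Prefecture standard time.
Daylight saving runs 8 March – 28 October; the standard-time date in Wynosa Prefecture, 6 October 2024, is inside that window, so Wynosa Prefecture is at UTC+02:00.
11:15 UTC + 2h = 13:15 Wynosa Prefecture.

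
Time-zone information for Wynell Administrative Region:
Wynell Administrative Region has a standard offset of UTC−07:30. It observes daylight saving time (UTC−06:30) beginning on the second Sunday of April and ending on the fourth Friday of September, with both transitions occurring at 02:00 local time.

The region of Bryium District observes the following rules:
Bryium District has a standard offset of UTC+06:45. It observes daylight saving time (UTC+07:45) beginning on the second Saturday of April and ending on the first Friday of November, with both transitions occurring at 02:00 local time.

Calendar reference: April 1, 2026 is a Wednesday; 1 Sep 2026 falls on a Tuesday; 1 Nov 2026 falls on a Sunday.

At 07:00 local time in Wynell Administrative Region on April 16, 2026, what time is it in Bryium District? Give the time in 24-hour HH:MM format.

21:15

1 April 2026 is a Wednesday, so the first Sunday is April 5 and the second is April 12.
1 September 2026 is a Tuesday, so the first Friday is September 4 and the fourth is September 25.
April 16, 2026 falls between 12 April and 25 September, so daylight saving is in effect and Wynell Administrative Region is at UTC−06:30.
07:00 Wynell Administrative Region + 6h30m = 13:30 UTC.
1 April 2026 is a Wednesday, so the first Saturday is April 4 and the second is April 11.
1 November 2026 is a Sunday, so the first Friday is November 6.
At the standard offset (UTC+06:45), 13:30 UTC + 6h45m = 20:15 Bryium District standard time.
Daylight saving runs 11 April – 6 November; the standard-time date in Bryium District, April 16, 2026, is inside that window, so Bryium District is at UTC+07:45.
13:30 UTC + 7h45m = 21:15 Bryium District.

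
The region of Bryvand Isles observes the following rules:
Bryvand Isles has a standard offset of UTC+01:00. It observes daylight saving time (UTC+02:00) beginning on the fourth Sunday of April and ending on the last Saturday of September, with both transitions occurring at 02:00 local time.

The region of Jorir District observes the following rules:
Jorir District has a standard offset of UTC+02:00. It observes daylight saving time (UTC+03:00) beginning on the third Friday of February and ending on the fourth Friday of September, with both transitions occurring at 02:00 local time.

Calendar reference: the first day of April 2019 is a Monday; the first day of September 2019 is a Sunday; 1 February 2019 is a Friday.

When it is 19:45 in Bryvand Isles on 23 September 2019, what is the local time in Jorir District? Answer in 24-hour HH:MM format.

20:45

1 April 2019 is a Monday, so the first Sunday is April 7 and the fourth is April 28.
1 September 2019 is a Sunday, so Saturdays fall on 7, 14, 21, 28; the last is September 28.
23 September 2019 lies within the daylight-saving period (28 April – 28 September), so Bryvand Isles is on daylight time, UTC+02:00.
19:45 Bryvand Isles − 2h = 17:45 UTC.
1 February 2019 is a Friday, so the first Friday is February 1 and the third is February 15.
1 September 2019 is a Sunday, so the first Friday is September 6 and the fourth is September 27.
At the standard offset (UTC+02:00), 17:45 UTC + 2h = 19:45 Jorir District standard time.
The standard-time date in Jorir District, 23 September 2019, lies within the daylight-saving period (15 February – 27 September), so Jorir District is on daylight time, UTC+03:00.
17:45 UTC + 3h = 20:45 Jorir District.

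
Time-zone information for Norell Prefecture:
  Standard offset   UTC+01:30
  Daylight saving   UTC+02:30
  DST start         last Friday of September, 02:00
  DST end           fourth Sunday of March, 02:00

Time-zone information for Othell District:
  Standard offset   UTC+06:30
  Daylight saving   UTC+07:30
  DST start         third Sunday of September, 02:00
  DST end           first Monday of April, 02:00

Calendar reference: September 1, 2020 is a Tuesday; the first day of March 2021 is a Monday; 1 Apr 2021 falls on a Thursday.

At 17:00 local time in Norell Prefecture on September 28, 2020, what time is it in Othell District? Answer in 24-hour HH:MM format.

1 September 2020 is a Tuesday, so Fridays fall on 4, 11, 18, 25; the last is September 25.
1 March 2021 is a Monday, so the first Sunday is March 7 and the fourth is March 28.
September 28, 2020 lies within the daylight-saving period (25 September 2020 – 28 March 2021), so Norell Prefecture is on daylight time, UTC+02:30.
17:00 Norell Prefecture − 2h30m = 14:30 UTC.
1 September 2020 is a Tuesday, so the first Sunday is September 6 and the third is September 20.
1 April 2021 is a Thursday, so the first Monday is April 5.
At the standard offset (UTC+06:30), 14:30 UTC + 6h30m = 21:00 Othell District standard time.
The standard-time date in Othell District, September 28, 2020, falls between 20 September 2020 and 5 April 2021, so daylight saving is in effect and Othell District is at UTC+07:30.
14:30 UTC + 7h30m = 22:00 Othell District.

22:00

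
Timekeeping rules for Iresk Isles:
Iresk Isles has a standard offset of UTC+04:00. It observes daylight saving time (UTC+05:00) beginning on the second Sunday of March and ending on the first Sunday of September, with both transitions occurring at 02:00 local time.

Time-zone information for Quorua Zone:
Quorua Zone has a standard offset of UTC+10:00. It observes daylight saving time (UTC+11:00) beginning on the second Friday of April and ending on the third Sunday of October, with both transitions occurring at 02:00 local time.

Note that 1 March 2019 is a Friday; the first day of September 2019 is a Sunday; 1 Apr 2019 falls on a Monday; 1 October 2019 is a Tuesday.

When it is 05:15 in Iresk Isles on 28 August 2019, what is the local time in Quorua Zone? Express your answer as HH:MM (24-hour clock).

1 March 2019 is a Friday, so the first Sunday is March 3 and the second is March 10.
1 September 2019 is a Sunday, so the first Sunday is September 1.
28 August 2019 falls between 10 March and 1 September, so daylight saving is in effect and Iresk Isles is at UTC+05:00.
05:15 Iresk Isles − 5h = 00:15 UTC.
1 April 2019 is a Monday, so the first Friday is April 5 and the second is April 12.
1 October 2019 is a Tuesday, so the first Sunday is October 6 and the third is October 20.
At the standard offset (UTC+10:00), 00:15 UTC + 10h = 10:15 Quorua Zone standard time.
The standard-time date in Quorua Zone, 28 August 2019, lies within the daylight-saving period (12 April – 20 October), so Quorua Zone is on daylight time, UTC+11:00.
00:15 UTC + 11h = 11:15 Quorua Zone.

11:15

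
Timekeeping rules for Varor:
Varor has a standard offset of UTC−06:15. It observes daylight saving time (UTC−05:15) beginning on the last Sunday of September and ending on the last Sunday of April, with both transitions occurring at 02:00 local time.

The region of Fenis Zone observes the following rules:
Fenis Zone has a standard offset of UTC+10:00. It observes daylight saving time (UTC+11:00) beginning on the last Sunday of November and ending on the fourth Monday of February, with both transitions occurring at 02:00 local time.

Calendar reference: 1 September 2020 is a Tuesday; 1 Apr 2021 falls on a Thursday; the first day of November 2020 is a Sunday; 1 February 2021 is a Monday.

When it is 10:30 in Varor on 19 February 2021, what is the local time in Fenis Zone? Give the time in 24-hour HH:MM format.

02:45

1 September 2020 is a Tuesday, so Sundays fall on 6, 13, 20, 27; the last is September 27.
1 April 2021 is a Thursday, so Sundays fall on 4, 11, 18, 25; the last is April 25.
Daylight saving runs 27 September 2020 – 25 April 2021; 19 February 2021 is inside that window, so Varor is at UTC−05:15.
10:30 Varor + 5h15m = 15:45 UTC.
1 November 2020 is a Sunday, so Sundays fall on 1, 8, 15, 22, 29; the last is November 29.
1 February 2021 is a Monday, so the first Monday is February 1 and the fourth is February 22.
At the standard offset (UTC+10:00), 15:45 UTC + 10h = 01:45 Fenis Zone standard time (rolling into the next day, 20 February 2021).
The standard-time date in Fenis Zone, 20 February 2021, lies within the daylight-saving period (29 November 2020 – 22 February 2021), so Fenis Zone is on daylight time, UTC+11:00.
15:45 UTC + 11h = 02:45 Fenis Zone (rolling into the next day, 20 February 2021).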